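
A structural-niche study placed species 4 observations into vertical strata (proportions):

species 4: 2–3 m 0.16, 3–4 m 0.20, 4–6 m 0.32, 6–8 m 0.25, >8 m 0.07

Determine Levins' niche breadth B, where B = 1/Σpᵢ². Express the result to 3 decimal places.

4.248

Σpᵢ² = 0.16² + 0.20² + 0.32² + 0.25² + 0.07² = 0.0256 + 0.0400 + 0.1024 + 0.0625 + 0.0049 = 0.2354
B = 1 / 0.2354 = 4.24809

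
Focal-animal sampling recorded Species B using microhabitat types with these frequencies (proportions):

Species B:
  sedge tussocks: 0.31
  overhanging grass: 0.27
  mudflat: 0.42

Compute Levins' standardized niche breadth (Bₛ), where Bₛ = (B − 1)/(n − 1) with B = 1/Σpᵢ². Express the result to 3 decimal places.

Σpᵢ² = 0.31² + 0.27² + 0.42² = 0.0961 + 0.0729 + 0.1764 = 0.3454
B = 1 / 0.3454 = 2.89519
Bₛ = (B − 1)/(n − 1) = (2.89519 − 1)/(3 − 1) = 1.89519/2 = 0.94760

0.948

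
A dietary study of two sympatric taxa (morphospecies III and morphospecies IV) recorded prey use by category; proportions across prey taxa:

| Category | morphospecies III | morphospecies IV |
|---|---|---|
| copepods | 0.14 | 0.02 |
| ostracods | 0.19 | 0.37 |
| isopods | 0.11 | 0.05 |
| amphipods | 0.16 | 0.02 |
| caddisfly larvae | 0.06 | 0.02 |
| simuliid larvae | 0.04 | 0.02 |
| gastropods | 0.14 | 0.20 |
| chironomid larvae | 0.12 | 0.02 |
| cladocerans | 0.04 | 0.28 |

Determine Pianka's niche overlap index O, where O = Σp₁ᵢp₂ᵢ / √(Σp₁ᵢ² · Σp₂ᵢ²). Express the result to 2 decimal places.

0.67

Σ p₁ᵢp₂ᵢ = 0.0028 + 0.0703 + 0.0055 + 0.0032 + 0.0012 + 0.0008 + 0.0280 + 0.0024 + 0.0112 = 0.1254
Σp_1ᵢ² = 0.14² + 0.19² + 0.11² + 0.16² + 0.06² + 0.04² + 0.14² + 0.12² + 0.04² = 0.0196 + 0.0361 + 0.0121 + 0.0256 + 0.0036 + 0.0016 + 0.0196 + 0.0144 + 0.0016 = 0.1342
Σp_2ᵢ² = 0.02² + 0.37² + 0.05² + 0.02² + 0.02² + 0.02² + 0.20² + 0.02² + 0.28² = 0.0004 + 0.1369 + 0.0025 + 0.0004 + 0.0004 + 0.0004 + 0.0400 + 0.0004 + 0.0784 = 0.2598
O = 0.1254 / √(0.1342 × 0.2598) = 0.1254 / 0.18672 = 0.6716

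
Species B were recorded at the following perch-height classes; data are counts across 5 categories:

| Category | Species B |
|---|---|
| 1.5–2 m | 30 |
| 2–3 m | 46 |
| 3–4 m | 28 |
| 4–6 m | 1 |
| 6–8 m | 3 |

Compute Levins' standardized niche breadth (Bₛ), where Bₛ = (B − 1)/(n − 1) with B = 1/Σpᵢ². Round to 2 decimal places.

0.52

Proportions for Species B (n=108): 30/108=0.2778, 46/108=0.4259, 28/108=0.2593, 1/108=0.0093, 3/108=0.0278
Σpᵢ² = 0.2778² + 0.4259² + 0.2593² + 0.0093² + 0.0278² = 0.077173 + 0.181391 + 0.067236 + 0.000086 + 0.000773 = 0.326659
B = 1 / 0.326659 = 3.0613
Bₛ = (B − 1)/(n − 1) = (3.0613 − 1)/(5 − 1) = 2.0613/4 = 0.5153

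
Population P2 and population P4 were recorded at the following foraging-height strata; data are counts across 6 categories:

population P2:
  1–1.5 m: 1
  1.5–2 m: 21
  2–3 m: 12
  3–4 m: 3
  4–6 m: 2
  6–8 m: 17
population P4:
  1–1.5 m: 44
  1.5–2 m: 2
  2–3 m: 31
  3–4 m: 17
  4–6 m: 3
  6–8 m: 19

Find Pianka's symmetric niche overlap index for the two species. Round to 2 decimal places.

0.47

Proportions for population P2 (n=56): 1/56=0.0179, 21/56=0.3750, 12/56=0.2143, 3/56=0.0536, 2/56=0.0357, 17/56=0.3036
Proportions for population P4 (n=116): 44/116=0.3793, 2/116=0.0172, 31/116=0.2672, 17/116=0.1466, 3/116=0.0259, 19/116=0.1638
Σ p₁ᵢp₂ᵢ = 0.006789 + 0.006450 + 0.057261 + 0.007858 + 0.000925 + 0.049730 = 0.129013
Σp_1ᵢ² = 0.0179² + 0.3750² + 0.2143² + 0.0536² + 0.0357² + 0.3036² = 0.000320 + 0.140625 + 0.045924 + 0.002873 + 0.001274 + 0.092173 = 0.283189
Σp_2ᵢ² = 0.3793² + 0.0172² + 0.2672² + 0.1466² + 0.0259² + 0.1638² = 0.143868 + 0.000296 + 0.071396 + 0.021492 + 0.000671 + 0.026830 = 0.264553
O = 0.129013 / √(0.283189 × 0.264553) = 0.129013 / 0.2737124 = 0.4713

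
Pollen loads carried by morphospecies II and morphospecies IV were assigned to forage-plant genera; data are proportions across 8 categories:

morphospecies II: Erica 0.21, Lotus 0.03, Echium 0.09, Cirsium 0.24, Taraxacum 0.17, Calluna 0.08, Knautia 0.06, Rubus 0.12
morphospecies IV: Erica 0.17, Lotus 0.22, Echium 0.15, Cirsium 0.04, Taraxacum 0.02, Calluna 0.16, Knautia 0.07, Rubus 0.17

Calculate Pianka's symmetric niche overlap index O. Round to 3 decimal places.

Σ p₁ᵢp₂ᵢ = 0.0357 + 0.0066 + 0.0135 + 0.0096 + 0.0034 + 0.0128 + 0.0042 + 0.0204 = 0.1062
Σp_1ᵢ² = 0.21² + 0.03² + 0.09² + 0.24² + 0.17² + 0.08² + 0.06² + 0.12² = 0.0441 + 0.0009 + 0.0081 + 0.0576 + 0.0289 + 0.0064 + 0.0036 + 0.0144 = 0.1640
Σp_2ᵢ² = 0.17² + 0.22² + 0.15² + 0.04² + 0.02² + 0.16² + 0.07² + 0.17² = 0.0289 + 0.0484 + 0.0225 + 0.0016 + 0.0004 + 0.0256 + 0.0049 + 0.0289 = 0.1612
O = 0.1062 / √(0.1640 × 0.1612) = 0.1062 / 0.162594 = 0.65316

0.653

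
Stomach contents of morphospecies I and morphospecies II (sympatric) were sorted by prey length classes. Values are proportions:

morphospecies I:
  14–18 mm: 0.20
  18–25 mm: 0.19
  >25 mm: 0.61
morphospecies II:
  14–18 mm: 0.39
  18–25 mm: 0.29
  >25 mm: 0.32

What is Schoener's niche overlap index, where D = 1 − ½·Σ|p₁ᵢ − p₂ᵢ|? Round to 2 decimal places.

0.71

Σ|p₁ᵢ − p₂ᵢ| = 0.19 + 0.10 + 0.29 = 0.58
D = 1 − ½ × 0.58 = 1 − 0.290 = 0.7100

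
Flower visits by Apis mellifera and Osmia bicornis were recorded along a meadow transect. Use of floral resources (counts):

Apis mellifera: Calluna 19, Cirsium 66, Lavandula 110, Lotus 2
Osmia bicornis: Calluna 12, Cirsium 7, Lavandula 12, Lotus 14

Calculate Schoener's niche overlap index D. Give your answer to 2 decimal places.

0.53

Proportions for Apis mellifera (n=197): 19/197=0.0964, 66/197=0.3350, 110/197=0.5584, 2/197=0.0102
Proportions for Osmia bicornis (n=45): 12/45=0.2667, 7/45=0.1556, 12/45=0.2667, 14/45=0.3111
Σ|p₁ᵢ − p₂ᵢ| = 0.1703 + 0.1794 + 0.2917 + 0.3009 = 0.9423
D = 1 − ½ × 0.9423 = 1 − 0.47115 = 0.52885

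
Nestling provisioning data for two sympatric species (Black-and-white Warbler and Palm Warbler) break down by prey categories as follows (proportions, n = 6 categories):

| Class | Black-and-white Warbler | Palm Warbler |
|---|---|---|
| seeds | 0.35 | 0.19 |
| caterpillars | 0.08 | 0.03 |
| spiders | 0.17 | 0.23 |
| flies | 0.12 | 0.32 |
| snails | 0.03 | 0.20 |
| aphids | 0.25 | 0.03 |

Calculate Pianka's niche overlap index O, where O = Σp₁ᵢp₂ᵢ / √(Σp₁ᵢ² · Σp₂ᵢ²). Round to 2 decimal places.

Σ p₁ᵢp₂ᵢ = 0.0665 + 0.0024 + 0.0391 + 0.0384 + 0.0060 + 0.0075 = 0.1599
Σp_1ᵢ² = 0.35² + 0.08² + 0.17² + 0.12² + 0.03² + 0.25² = 0.1225 + 0.0064 + 0.0289 + 0.0144 + 0.0009 + 0.0625 = 0.2356
Σp_2ᵢ² = 0.19² + 0.03² + 0.23² + 0.32² + 0.20² + 0.03² = 0.0361 + 0.0009 + 0.0529 + 0.1024 + 0.0400 + 0.0009 = 0.2332
O = 0.1599 / √(0.2356 × 0.2332) = 0.1599 / 0.23440 = 0.6822

0.68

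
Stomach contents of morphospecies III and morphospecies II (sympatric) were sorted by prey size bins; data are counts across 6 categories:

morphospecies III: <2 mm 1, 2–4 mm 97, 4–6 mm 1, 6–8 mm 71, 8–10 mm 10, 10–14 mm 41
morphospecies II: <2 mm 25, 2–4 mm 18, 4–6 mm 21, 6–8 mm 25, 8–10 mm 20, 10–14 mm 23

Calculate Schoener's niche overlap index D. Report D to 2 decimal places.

Proportions for morphospecies III (n=221): 1/221=0.0045, 97/221=0.4389, 1/221=0.0045, 71/221=0.3213, 10/221=0.0452, 41/221=0.1855
Proportions for morphospecies II (n=132): 25/132=0.1894, 18/132=0.1364, 21/132=0.1591, 25/132=0.1894, 20/132=0.1515, 23/132=0.1742
Σ|p₁ᵢ − p₂ᵢ| = 0.1849 + 0.3025 + 0.1546 + 0.1319 + 0.1063 + 0.0113 = 0.8915
D = 1 − ½ × 0.8915 = 1 − 0.44575 = 0.55425

0.55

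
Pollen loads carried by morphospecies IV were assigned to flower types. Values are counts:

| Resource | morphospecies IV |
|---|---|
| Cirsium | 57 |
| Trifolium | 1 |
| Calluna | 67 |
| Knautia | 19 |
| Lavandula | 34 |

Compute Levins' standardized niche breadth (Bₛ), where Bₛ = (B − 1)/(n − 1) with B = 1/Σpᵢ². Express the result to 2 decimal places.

Proportions for morphospecies IV (n=178): 57/178=0.3202, 1/178=0.0056, 67/178=0.3764, 19/178=0.1067, 34/178=0.1910
Σpᵢ² = 0.3202² + 0.0056² + 0.3764² + 0.1067² + 0.1910² = 0.102528 + 0.000031 + 0.141677 + 0.011385 + 0.036481 = 0.292102
B = 1 / 0.292102 = 3.4235
Bₛ = (B − 1)/(n − 1) = (3.4235 − 1)/(5 − 1) = 2.4235/4 = 0.6059

0.61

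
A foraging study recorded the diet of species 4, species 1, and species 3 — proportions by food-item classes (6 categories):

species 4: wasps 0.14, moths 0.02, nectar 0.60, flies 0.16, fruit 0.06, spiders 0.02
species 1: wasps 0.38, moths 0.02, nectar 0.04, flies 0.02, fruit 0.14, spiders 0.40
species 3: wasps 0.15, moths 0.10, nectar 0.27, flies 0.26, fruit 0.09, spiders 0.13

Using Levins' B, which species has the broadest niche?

species 3

Σp_4ᵢ² = 0.14² + 0.02² + 0.60² + 0.16² + 0.06² + 0.02² = 0.0196 + 0.0004 + 0.3600 + 0.0256 + 0.0036 + 0.0004 = 0.4096
B_4 = 1 / 0.4096 = 2.4414
Σp_1ᵢ² = 0.38² + 0.02² + 0.04² + 0.02² + 0.14² + 0.40² = 0.1444 + 0.0004 + 0.0016 + 0.0004 + 0.0196 + 0.1600 = 0.3264
B_1 = 1 / 0.3264 = 3.0637
Σp_3ᵢ² = 0.15² + 0.10² + 0.27² + 0.26² + 0.09² + 0.13² = 0.0225 + 0.0100 + 0.0729 + 0.0676 + 0.0081 + 0.0169 = 0.1980
B_3 = 1 / 0.1980 = 5.0505
Highest B → broadest niche (most generalist): species 3 (B = 5.05).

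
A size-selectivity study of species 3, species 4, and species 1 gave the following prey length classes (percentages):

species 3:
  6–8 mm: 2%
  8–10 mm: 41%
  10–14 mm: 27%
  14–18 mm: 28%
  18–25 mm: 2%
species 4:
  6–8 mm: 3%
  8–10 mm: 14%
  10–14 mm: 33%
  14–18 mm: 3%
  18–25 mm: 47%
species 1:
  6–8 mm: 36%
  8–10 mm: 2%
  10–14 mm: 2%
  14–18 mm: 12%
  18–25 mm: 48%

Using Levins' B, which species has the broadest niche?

species 3

Convert percentages to proportions (divide by 100).
Σp_3ᵢ² = 0.02² + 0.41² + 0.27² + 0.28² + 0.02² = 0.0004 + 0.1681 + 0.0729 + 0.0784 + 0.0004 = 0.3202
B_3 = 1 / 0.3202 = 3.1230
Σp_4ᵢ² = 0.03² + 0.14² + 0.33² + 0.03² + 0.47² = 0.0009 + 0.0196 + 0.1089 + 0.0009 + 0.2209 = 0.3512
B_4 = 1 / 0.3512 = 2.8474
Σp_1ᵢ² = 0.36² + 0.02² + 0.02² + 0.12² + 0.48² = 0.1296 + 0.0004 + 0.0004 + 0.0144 + 0.2304 = 0.3752
B_1 = 1 / 0.3752 = 2.6652
Highest B → broadest niche (most generalist): species 3 (B = 3.12).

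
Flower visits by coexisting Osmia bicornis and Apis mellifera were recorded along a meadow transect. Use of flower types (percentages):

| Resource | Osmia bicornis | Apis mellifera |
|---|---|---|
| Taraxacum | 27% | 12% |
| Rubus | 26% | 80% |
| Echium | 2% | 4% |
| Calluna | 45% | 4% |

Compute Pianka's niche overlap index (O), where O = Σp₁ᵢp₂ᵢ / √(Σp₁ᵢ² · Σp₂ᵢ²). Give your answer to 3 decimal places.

Convert percentages to proportions (divide by 100).
Σ p₁ᵢp₂ᵢ = 0.0324 + 0.2080 + 0.0008 + 0.0180 = 0.2592
Σp_1ᵢ² = 0.27² + 0.26² + 0.02² + 0.45² = 0.0729 + 0.0676 + 0.0004 + 0.2025 = 0.3434
Σp_2ᵢ² = 0.12² + 0.80² + 0.04² + 0.04² = 0.0144 + 0.6400 + 0.0016 + 0.0016 = 0.6576
O = 0.2592 / √(0.3434 × 0.6576) = 0.2592 / 0.475205 = 0.54545

0.545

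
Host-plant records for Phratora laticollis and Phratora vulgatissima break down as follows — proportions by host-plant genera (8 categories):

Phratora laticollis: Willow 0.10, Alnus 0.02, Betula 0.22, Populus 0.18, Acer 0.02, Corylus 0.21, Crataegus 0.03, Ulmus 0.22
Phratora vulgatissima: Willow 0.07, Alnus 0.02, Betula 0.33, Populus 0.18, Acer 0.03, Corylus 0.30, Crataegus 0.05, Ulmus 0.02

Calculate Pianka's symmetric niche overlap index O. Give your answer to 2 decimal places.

Σ p₁ᵢp₂ᵢ = 0.0070 + 0.0004 + 0.0726 + 0.0324 + 0.0006 + 0.0630 + 0.0015 + 0.0044 = 0.1819
Σp_1ᵢ² = 0.10² + 0.02² + 0.22² + 0.18² + 0.02² + 0.21² + 0.03² + 0.22² = 0.0100 + 0.0004 + 0.0484 + 0.0324 + 0.0004 + 0.0441 + 0.0009 + 0.0484 = 0.1850
Σp_2ᵢ² = 0.07² + 0.02² + 0.33² + 0.18² + 0.03² + 0.30² + 0.05² + 0.02² = 0.0049 + 0.0004 + 0.1089 + 0.0324 + 0.0009 + 0.0900 + 0.0025 + 0.0004 = 0.2404
O = 0.1819 / √(0.1850 × 0.2404) = 0.1819 / 0.21089 = 0.8625

0.86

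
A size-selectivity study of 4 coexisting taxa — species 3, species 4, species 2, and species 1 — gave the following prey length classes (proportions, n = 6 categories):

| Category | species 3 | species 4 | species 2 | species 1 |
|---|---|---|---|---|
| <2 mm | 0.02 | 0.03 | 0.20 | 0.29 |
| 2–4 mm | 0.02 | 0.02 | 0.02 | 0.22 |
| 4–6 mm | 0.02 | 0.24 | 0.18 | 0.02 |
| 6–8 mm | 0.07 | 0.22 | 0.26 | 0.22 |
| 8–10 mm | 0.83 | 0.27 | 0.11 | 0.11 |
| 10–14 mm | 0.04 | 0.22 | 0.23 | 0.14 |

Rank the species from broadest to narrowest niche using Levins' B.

species 2 > species 1 > species 4 > species 3

Σp_3ᵢ² = 0.02² + 0.02² + 0.02² + 0.07² + 0.83² + 0.04² = 0.0004 + 0.0004 + 0.0004 + 0.0049 + 0.6889 + 0.0016 = 0.6966
B_3 = 1 / 0.6966 = 1.4355
Σp_4ᵢ² = 0.03² + 0.02² + 0.24² + 0.22² + 0.27² + 0.22² = 0.0009 + 0.0004 + 0.0576 + 0.0484 + 0.0729 + 0.0484 = 0.2286
B_4 = 1 / 0.2286 = 4.3745
Σp_2ᵢ² = 0.20² + 0.02² + 0.18² + 0.26² + 0.11² + 0.23² = 0.0400 + 0.0004 + 0.0324 + 0.0676 + 0.0121 + 0.0529 = 0.2054
B_2 = 1 / 0.2054 = 4.8685
Σp_1ᵢ² = 0.29² + 0.22² + 0.02² + 0.22² + 0.11² + 0.14² = 0.0841 + 0.0484 + 0.0004 + 0.0484 + 0.0121 + 0.0196 = 0.2130
B_1 = 1 / 0.2130 = 4.6948
Ranking by B (broadest → narrowest): species 2 (4.87) > species 1 (4.69) > species 4 (4.37) > species 3 (1.44)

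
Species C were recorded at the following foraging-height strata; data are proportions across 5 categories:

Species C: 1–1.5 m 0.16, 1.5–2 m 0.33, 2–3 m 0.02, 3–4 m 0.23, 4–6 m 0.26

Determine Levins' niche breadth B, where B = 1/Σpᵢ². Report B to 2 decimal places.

3.92

Σpᵢ² = 0.16² + 0.33² + 0.02² + 0.23² + 0.26² = 0.0256 + 0.1089 + 0.0004 + 0.0529 + 0.0676 = 0.2554
B = 1 / 0.2554 = 3.9154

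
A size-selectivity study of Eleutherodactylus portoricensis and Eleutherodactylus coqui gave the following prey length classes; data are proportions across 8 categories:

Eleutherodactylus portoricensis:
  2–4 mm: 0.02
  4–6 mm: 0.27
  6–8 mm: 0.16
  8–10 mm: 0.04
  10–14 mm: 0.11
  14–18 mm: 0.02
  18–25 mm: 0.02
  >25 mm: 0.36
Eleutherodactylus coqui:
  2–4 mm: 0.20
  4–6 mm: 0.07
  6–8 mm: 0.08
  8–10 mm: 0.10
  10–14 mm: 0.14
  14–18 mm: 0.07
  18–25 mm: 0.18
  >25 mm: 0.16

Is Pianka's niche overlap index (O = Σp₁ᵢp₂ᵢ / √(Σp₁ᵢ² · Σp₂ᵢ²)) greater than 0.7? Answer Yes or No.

Σ p₁ᵢp₂ᵢ = 0.0040 + 0.0189 + 0.0128 + 0.0040 + 0.0154 + 0.0014 + 0.0036 + 0.0576 = 0.1177
Σp_1ᵢ² = 0.02² + 0.27² + 0.16² + 0.04² + 0.11² + 0.02² + 0.02² + 0.36² = 0.0004 + 0.0729 + 0.0256 + 0.0016 + 0.0121 + 0.0004 + 0.0004 + 0.1296 = 0.2430
Σp_2ᵢ² = 0.20² + 0.07² + 0.08² + 0.10² + 0.14² + 0.07² + 0.18² + 0.16² = 0.0400 + 0.0049 + 0.0064 + 0.0100 + 0.0196 + 0.0049 + 0.0324 + 0.0256 = 0.1438
O = 0.1177 / √(0.2430 × 0.1438) = 0.1177 / 0.18693 = 0.6296
O = 0.6296 < 0.7 → No.

No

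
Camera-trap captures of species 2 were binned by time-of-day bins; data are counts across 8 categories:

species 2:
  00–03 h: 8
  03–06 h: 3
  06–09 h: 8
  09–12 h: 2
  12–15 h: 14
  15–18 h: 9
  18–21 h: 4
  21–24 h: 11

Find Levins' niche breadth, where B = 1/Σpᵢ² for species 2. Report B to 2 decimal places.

6.27

Proportions for species 2 (n=59): 8/59=0.1356, 3/59=0.0508, 8/59=0.1356, 2/59=0.0339, 14/59=0.2373, 9/59=0.1525, 4/59=0.0678, 11/59=0.1864
Σpᵢ² = 0.1356² + 0.0508² + 0.1356² + 0.0339² + 0.2373² + 0.1525² + 0.0678² + 0.1864² = 0.018387 + 0.002581 + 0.018387 + 0.001149 + 0.056311 + 0.023256 + 0.004597 + 0.034745 = 0.159413
B = 1 / 0.159413 = 6.2730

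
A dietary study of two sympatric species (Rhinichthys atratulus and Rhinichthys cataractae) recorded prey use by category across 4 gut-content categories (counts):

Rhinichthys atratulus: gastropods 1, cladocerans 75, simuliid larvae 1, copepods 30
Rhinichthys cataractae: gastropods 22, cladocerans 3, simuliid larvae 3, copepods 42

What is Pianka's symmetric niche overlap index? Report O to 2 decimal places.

0.39

Proportions for Rhinichthys atratulus (n=107): 1/107=0.0093, 75/107=0.7009, 1/107=0.0093, 30/107=0.2804
Proportions for Rhinichthys cataractae (n=70): 22/70=0.3143, 3/70=0.0429, 3/70=0.0429, 42/70=0.6000
Σ p₁ᵢp₂ᵢ = 0.002923 + 0.030069 + 0.000399 + 0.168240 = 0.201631
Σp_1ᵢ² = 0.0093² + 0.7009² + 0.0093² + 0.2804² = 0.000086 + 0.491261 + 0.000086 + 0.078624 = 0.570057
Σp_2ᵢ² = 0.3143² + 0.0429² + 0.0429² + 0.6000² = 0.098784 + 0.001840 + 0.001840 + 0.360000 = 0.462464
O = 0.201631 / √(0.570057 × 0.462464) = 0.201631 / 0.5134499 = 0.3927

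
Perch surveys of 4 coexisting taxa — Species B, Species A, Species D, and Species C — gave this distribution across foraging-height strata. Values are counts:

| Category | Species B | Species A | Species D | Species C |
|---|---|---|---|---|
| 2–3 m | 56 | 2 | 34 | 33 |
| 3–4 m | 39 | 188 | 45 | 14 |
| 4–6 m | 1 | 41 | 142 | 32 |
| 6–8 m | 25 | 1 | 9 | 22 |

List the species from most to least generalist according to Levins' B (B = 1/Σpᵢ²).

Species C > Species B > Species D > Species A

Proportions for Species B (n=121): 56/121=0.4628, 39/121=0.3223, 1/121=0.0083, 25/121=0.2066
Proportions for Species A (n=232): 2/232=0.0086, 188/232=0.8103, 41/232=0.1767, 1/232=0.0043
Proportions for Species D (n=230): 34/230=0.1478, 45/230=0.1957, 142/230=0.6174, 9/230=0.0391
Proportions for Species C (n=101): 33/101=0.3267, 14/101=0.1386, 32/101=0.3168, 22/101=0.2178
Σp_Bᵢ² = 0.4628² + 0.3223² + 0.0083² + 0.2066² = 0.214184 + 0.103877 + 0.000069 + 0.042684 = 0.360814
B_B = 1 / 0.360814 = 2.7715
Σp_Aᵢ² = 0.0086² + 0.8103² + 0.1767² + 0.0043² = 0.000074 + 0.656586 + 0.031223 + 0.000018 = 0.687901
B_A = 1 / 0.687901 = 1.4537
Σp_Dᵢ² = 0.1478² + 0.1957² + 0.6174² + 0.0391² = 0.021845 + 0.038298 + 0.381183 + 0.001529 = 0.442855
B_D = 1 / 0.442855 = 2.2581
Σp_Cᵢ² = 0.3267² + 0.1386² + 0.3168² + 0.2178² = 0.106733 + 0.019210 + 0.100362 + 0.047437 = 0.273742
B_C = 1 / 0.273742 = 3.6531
Ranking by B (broadest → narrowest): Species C (3.65) > Species B (2.77) > Species D (2.26) > Species A (1.45)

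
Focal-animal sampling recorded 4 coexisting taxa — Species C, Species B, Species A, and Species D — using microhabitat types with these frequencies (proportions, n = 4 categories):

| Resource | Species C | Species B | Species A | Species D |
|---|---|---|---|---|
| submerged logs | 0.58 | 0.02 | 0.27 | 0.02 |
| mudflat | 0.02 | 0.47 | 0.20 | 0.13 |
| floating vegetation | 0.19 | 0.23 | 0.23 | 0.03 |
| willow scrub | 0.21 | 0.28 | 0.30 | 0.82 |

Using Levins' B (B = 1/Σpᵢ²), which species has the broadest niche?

Species A

Σp_Cᵢ² = 0.58² + 0.02² + 0.19² + 0.21² = 0.3364 + 0.0004 + 0.0361 + 0.0441 = 0.4170
B_C = 1 / 0.4170 = 2.3981
Σp_Bᵢ² = 0.02² + 0.47² + 0.23² + 0.28² = 0.0004 + 0.2209 + 0.0529 + 0.0784 = 0.3526
B_B = 1 / 0.3526 = 2.8361
Σp_Aᵢ² = 0.27² + 0.20² + 0.23² + 0.30² = 0.0729 + 0.0400 + 0.0529 + 0.0900 = 0.2558
B_A = 1 / 0.2558 = 3.9093
Σp_Dᵢ² = 0.02² + 0.13² + 0.03² + 0.82² = 0.0004 + 0.0169 + 0.0009 + 0.6724 = 0.6906
B_D = 1 / 0.6906 = 1.4480
Highest B → broadest niche (most generalist): Species A (B = 3.91).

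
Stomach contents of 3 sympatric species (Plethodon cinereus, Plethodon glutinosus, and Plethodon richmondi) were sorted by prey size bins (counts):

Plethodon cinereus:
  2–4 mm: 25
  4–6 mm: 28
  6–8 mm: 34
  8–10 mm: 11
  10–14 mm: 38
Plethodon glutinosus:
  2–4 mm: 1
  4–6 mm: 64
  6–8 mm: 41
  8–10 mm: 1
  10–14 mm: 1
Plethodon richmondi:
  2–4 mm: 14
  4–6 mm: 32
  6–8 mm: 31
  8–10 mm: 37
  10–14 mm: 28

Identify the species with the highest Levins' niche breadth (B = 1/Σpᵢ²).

Plethodon richmondi

Proportions for Plethodon cinereus (n=136): 25/136=0.1838, 28/136=0.2059, 34/136=0.2500, 11/136=0.0809, 38/136=0.2794
Proportions for Plethodon glutinosus (n=108): 1/108=0.0093, 64/108=0.5926, 41/108=0.3796, 1/108=0.0093, 1/108=0.0093
Proportions for Plethodon richmondi (n=142): 14/142=0.0986, 32/142=0.2254, 31/142=0.2183, 37/142=0.2606, 28/142=0.1972
Σp_cineᵢ² = 0.1838² + 0.2059² + 0.2500² + 0.0809² + 0.2794² = 0.033782 + 0.042395 + 0.062500 + 0.006545 + 0.078064 = 0.223286
B_cine = 1 / 0.223286 = 4.4786
Σp_glutᵢ² = 0.0093² + 0.5926² + 0.3796² + 0.0093² + 0.0093² = 0.000086 + 0.351175 + 0.144096 + 0.000086 + 0.000086 = 0.495529
B_glut = 1 / 0.495529 = 2.0180
Σp_richᵢ² = 0.0986² + 0.2254² + 0.2183² + 0.2606² + 0.1972² = 0.009722 + 0.050805 + 0.047655 + 0.067912 + 0.038888 = 0.214982
B_rich = 1 / 0.214982 = 4.6516
Highest B → broadest niche (most generalist): Plethodon richmondi (B = 4.65).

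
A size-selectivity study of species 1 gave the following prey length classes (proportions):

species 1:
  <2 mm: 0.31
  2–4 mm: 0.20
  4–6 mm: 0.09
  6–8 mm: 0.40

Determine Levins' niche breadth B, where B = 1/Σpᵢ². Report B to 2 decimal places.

Σpᵢ² = 0.31² + 0.20² + 0.09² + 0.40² = 0.0961 + 0.0400 + 0.0081 + 0.1600 = 0.3042
B = 1 / 0.3042 = 3.2873

3.29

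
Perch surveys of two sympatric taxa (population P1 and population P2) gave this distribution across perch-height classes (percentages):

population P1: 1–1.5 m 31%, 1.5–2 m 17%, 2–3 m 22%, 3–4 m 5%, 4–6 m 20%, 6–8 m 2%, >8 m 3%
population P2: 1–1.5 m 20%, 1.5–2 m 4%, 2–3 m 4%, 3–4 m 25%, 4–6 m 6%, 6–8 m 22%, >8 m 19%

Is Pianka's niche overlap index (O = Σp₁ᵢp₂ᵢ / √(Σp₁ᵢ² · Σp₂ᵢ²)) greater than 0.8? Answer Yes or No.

No

Convert percentages to proportions (divide by 100).
Σ p₁ᵢp₂ᵢ = 0.0620 + 0.0068 + 0.0088 + 0.0125 + 0.0120 + 0.0044 + 0.0057 = 0.1122
Σp_1ᵢ² = 0.31² + 0.17² + 0.22² + 0.05² + 0.20² + 0.02² + 0.03² = 0.0961 + 0.0289 + 0.0484 + 0.0025 + 0.0400 + 0.0004 + 0.0009 = 0.2172
Σp_2ᵢ² = 0.20² + 0.04² + 0.04² + 0.25² + 0.06² + 0.22² + 0.19² = 0.0400 + 0.0016 + 0.0016 + 0.0625 + 0.0036 + 0.0484 + 0.0361 = 0.1938
O = 0.1122 / √(0.2172 × 0.1938) = 0.1122 / 0.20517 = 0.5469
O = 0.5469 < 0.8 → No.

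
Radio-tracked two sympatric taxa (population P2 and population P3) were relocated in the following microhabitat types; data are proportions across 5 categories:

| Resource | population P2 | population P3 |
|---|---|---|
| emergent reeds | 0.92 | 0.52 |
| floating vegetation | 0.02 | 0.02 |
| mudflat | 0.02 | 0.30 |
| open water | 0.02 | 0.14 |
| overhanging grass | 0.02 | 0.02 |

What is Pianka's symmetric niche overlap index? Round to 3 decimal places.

Σ p₁ᵢp₂ᵢ = 0.4784 + 0.0004 + 0.0060 + 0.0028 + 0.0004 = 0.4880
Σp_1ᵢ² = 0.92² + 0.02² + 0.02² + 0.02² + 0.02² = 0.8464 + 0.0004 + 0.0004 + 0.0004 + 0.0004 = 0.8480
Σp_2ᵢ² = 0.52² + 0.02² + 0.30² + 0.14² + 0.02² = 0.2704 + 0.0004 + 0.0900 + 0.0196 + 0.0004 = 0.3808
O = 0.4880 / √(0.8480 × 0.3808) = 0.4880 / 0.568259 = 0.85876

0.859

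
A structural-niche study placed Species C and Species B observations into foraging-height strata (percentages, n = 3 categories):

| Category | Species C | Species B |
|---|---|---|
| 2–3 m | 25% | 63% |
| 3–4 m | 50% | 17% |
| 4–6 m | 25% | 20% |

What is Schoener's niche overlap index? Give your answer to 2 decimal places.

0.62

Convert percentages to proportions (divide by 100).
Σ|p₁ᵢ − p₂ᵢ| = 0.38 + 0.33 + 0.05 = 0.76
D = 1 − ½ × 0.76 = 1 − 0.380 = 0.6200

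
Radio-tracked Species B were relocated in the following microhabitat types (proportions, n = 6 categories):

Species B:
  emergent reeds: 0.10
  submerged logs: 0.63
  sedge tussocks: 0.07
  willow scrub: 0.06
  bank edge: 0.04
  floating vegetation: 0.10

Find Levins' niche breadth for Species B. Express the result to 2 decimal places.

2.34

Σpᵢ² = 0.10² + 0.63² + 0.07² + 0.06² + 0.04² + 0.10² = 0.0100 + 0.3969 + 0.0049 + 0.0036 + 0.0016 + 0.0100 = 0.4270
B = 1 / 0.4270 = 2.3419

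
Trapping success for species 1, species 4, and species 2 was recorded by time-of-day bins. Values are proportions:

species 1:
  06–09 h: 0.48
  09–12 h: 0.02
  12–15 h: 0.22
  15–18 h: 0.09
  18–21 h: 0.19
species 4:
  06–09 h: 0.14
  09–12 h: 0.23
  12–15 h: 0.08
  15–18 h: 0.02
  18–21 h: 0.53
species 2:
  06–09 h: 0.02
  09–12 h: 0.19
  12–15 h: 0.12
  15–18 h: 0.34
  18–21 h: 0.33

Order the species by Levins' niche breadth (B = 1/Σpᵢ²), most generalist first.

Σp_1ᵢ² = 0.48² + 0.02² + 0.22² + 0.09² + 0.19² = 0.2304 + 0.0004 + 0.0484 + 0.0081 + 0.0361 = 0.3234
B_1 = 1 / 0.3234 = 3.0921
Σp_4ᵢ² = 0.14² + 0.23² + 0.08² + 0.02² + 0.53² = 0.0196 + 0.0529 + 0.0064 + 0.0004 + 0.2809 = 0.3602
B_4 = 1 / 0.3602 = 2.7762
Σp_2ᵢ² = 0.02² + 0.19² + 0.12² + 0.34² + 0.33² = 0.0004 + 0.0361 + 0.0144 + 0.1156 + 0.1089 = 0.2754
B_2 = 1 / 0.2754 = 3.6311
Ranking by B (broadest → narrowest): species 2 (3.63) > species 1 (3.09) > species 4 (2.78)

species 2 > species 1 > species 4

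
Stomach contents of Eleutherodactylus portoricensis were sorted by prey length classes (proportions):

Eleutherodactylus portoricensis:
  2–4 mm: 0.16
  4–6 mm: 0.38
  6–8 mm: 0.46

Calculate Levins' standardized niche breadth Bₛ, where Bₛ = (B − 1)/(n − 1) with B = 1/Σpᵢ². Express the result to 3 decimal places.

Σpᵢ² = 0.16² + 0.38² + 0.46² = 0.0256 + 0.1444 + 0.2116 = 0.3816
B = 1 / 0.3816 = 2.62055
Bₛ = (B − 1)/(n − 1) = (2.62055 − 1)/(3 − 1) = 1.62055/2 = 0.81028

0.810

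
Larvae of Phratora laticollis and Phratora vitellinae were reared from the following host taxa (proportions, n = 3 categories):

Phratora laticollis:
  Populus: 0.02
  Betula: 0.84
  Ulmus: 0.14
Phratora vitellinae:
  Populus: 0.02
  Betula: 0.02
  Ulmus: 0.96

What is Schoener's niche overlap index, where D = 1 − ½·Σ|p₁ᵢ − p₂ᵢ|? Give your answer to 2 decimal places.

Σ|p₁ᵢ − p₂ᵢ| = 0.00 + 0.82 + 0.82 = 1.64
D = 1 − ½ × 1.64 = 1 − 0.820 = 0.1800

0.18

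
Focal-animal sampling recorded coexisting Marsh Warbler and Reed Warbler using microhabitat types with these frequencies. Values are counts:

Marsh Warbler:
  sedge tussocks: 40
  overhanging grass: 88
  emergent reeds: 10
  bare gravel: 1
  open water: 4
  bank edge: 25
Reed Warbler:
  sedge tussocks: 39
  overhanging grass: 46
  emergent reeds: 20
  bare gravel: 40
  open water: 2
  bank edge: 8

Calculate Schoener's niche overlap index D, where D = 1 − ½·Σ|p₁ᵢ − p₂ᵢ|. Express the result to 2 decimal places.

0.66

Proportions for Marsh Warbler (n=168): 40/168=0.2381, 88/168=0.5238, 10/168=0.0595, 1/168=0.0060, 4/168=0.0238, 25/168=0.1488
Proportions for Reed Warbler (n=155): 39/155=0.2516, 46/155=0.2968, 20/155=0.1290, 40/155=0.2581, 2/155=0.0129, 8/155=0.0516
Σ|p₁ᵢ − p₂ᵢ| = 0.0135 + 0.2270 + 0.0695 + 0.2521 + 0.0109 + 0.0972 = 0.6702
D = 1 − ½ × 0.6702 = 1 − 0.33510 = 0.66490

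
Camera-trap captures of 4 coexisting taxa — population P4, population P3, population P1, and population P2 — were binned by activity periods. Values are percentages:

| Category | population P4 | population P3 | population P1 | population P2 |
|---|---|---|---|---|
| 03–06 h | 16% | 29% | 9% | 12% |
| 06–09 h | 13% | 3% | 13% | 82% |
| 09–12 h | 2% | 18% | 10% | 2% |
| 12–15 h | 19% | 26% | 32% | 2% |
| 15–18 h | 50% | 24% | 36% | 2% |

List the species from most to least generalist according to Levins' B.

Convert percentages to proportions (divide by 100).
Σp_P4ᵢ² = 0.16² + 0.13² + 0.02² + 0.19² + 0.50² = 0.0256 + 0.0169 + 0.0004 + 0.0361 + 0.2500 = 0.3290
B_P4 = 1 / 0.3290 = 3.0395
Σp_P3ᵢ² = 0.29² + 0.03² + 0.18² + 0.26² + 0.24² = 0.0841 + 0.0009 + 0.0324 + 0.0676 + 0.0576 = 0.2426
B_P3 = 1 / 0.2426 = 4.1220
Σp_P1ᵢ² = 0.09² + 0.13² + 0.10² + 0.32² + 0.36² = 0.0081 + 0.0169 + 0.0100 + 0.1024 + 0.1296 = 0.2670
B_P1 = 1 / 0.2670 = 3.7453
Σp_P2ᵢ² = 0.12² + 0.82² + 0.02² + 0.02² + 0.02² = 0.0144 + 0.6724 + 0.0004 + 0.0004 + 0.0004 = 0.6880
B_P2 = 1 / 0.6880 = 1.4535
Ranking by B (broadest → narrowest): population P3 (4.12) > population P1 (3.75) > population P4 (3.04) > population P2 (1.45)

population P3 > population P1 > population P4 > population P2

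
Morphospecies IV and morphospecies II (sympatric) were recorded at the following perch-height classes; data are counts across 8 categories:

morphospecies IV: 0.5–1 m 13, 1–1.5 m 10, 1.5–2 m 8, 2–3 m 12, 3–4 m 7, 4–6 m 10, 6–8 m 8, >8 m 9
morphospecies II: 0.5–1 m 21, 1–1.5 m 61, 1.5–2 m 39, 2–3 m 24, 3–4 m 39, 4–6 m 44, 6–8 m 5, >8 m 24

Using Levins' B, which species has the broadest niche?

morphospecies IV

Proportions for morphospecies IV (n=77): 13/77=0.1688, 10/77=0.1299, 8/77=0.1039, 12/77=0.1558, 7/77=0.0909, 10/77=0.1299, 8/77=0.1039, 9/77=0.1169
Proportions for morphospecies II (n=257): 21/257=0.0817, 61/257=0.2374, 39/257=0.1518, 24/257=0.0934, 39/257=0.1518, 44/257=0.1712, 5/257=0.0195, 24/257=0.0934
Σp_IVᵢ² = 0.1688² + 0.1299² + 0.1039² + 0.1558² + 0.0909² + 0.1299² + 0.1039² + 0.1169² = 0.028493 + 0.016874 + 0.010795 + 0.024274 + 0.008263 + 0.016874 + 0.010795 + 0.013666 = 0.130034
B_IV = 1 / 0.130034 = 7.6903
Σp_IIᵢ² = 0.0817² + 0.2374² + 0.1518² + 0.0934² + 0.1518² + 0.1712² + 0.0195² + 0.0934² = 0.006675 + 0.056359 + 0.023043 + 0.008724 + 0.023043 + 0.029309 + 0.000380 + 0.008724 = 0.156257
B_II = 1 / 0.156257 = 6.3997
Highest B → broadest niche (most generalist): morphospecies IV (B = 7.69).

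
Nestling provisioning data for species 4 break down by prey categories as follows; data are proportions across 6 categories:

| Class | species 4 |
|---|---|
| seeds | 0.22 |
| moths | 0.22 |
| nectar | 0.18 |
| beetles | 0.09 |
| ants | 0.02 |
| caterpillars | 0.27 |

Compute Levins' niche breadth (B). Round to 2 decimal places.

Σpᵢ² = 0.22² + 0.22² + 0.18² + 0.09² + 0.02² + 0.27² = 0.0484 + 0.0484 + 0.0324 + 0.0081 + 0.0004 + 0.0729 = 0.2106
B = 1 / 0.2106 = 4.7483

4.75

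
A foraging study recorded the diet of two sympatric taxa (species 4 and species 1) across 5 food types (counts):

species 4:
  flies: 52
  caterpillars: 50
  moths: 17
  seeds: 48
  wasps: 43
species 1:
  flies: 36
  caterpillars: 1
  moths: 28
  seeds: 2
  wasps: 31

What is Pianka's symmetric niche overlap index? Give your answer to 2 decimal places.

0.71

Proportions for species 4 (n=210): 52/210=0.2476, 50/210=0.2381, 17/210=0.0810, 48/210=0.2286, 43/210=0.2048
Proportions for species 1 (n=98): 36/98=0.3673, 1/98=0.0102, 28/98=0.2857, 2/98=0.0204, 31/98=0.3163
Σ p₁ᵢp₂ᵢ = 0.090943 + 0.002429 + 0.023142 + 0.004663 + 0.064778 = 0.185955
Σp_1ᵢ² = 0.2476² + 0.2381² + 0.0810² + 0.2286² + 0.2048² = 0.061306 + 0.056692 + 0.006561 + 0.052258 + 0.041943 = 0.218760
Σp_2ᵢ² = 0.3673² + 0.0102² + 0.2857² + 0.0204² + 0.3163² = 0.134909 + 0.000104 + 0.081624 + 0.000416 + 0.100046 = 0.317099
O = 0.185955 / √(0.218760 × 0.317099) = 0.185955 / 0.2633792 = 0.7060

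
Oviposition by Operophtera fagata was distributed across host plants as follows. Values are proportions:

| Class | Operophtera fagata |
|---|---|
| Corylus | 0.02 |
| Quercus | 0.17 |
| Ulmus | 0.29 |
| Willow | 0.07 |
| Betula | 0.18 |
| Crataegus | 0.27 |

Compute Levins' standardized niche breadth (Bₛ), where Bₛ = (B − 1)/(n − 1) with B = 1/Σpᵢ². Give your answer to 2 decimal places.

0.69

Σpᵢ² = 0.02² + 0.17² + 0.29² + 0.07² + 0.18² + 0.27² = 0.0004 + 0.0289 + 0.0841 + 0.0049 + 0.0324 + 0.0729 = 0.2236
B = 1 / 0.2236 = 4.4723
Bₛ = (B − 1)/(n − 1) = (4.4723 − 1)/(6 − 1) = 3.4723/5 = 0.6945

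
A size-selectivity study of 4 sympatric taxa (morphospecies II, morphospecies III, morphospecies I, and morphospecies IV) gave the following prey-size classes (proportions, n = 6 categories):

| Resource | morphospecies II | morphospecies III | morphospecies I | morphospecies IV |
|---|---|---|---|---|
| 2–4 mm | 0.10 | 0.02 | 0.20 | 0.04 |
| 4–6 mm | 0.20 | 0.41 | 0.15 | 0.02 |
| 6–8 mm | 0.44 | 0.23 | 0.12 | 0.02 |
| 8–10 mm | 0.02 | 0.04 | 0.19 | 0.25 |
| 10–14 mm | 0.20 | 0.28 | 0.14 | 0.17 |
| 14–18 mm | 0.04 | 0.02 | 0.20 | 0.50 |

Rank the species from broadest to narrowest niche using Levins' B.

morphospecies I > morphospecies II > morphospecies III > morphospecies IV

Σp_IIᵢ² = 0.10² + 0.20² + 0.44² + 0.02² + 0.20² + 0.04² = 0.0100 + 0.0400 + 0.1936 + 0.0004 + 0.0400 + 0.0016 = 0.2856
B_II = 1 / 0.2856 = 3.5014
Σp_IIIᵢ² = 0.02² + 0.41² + 0.23² + 0.04² + 0.28² + 0.02² = 0.0004 + 0.1681 + 0.0529 + 0.0016 + 0.0784 + 0.0004 = 0.3018
B_III = 1 / 0.3018 = 3.3135
Σp_Iᵢ² = 0.20² + 0.15² + 0.12² + 0.19² + 0.14² + 0.20² = 0.0400 + 0.0225 + 0.0144 + 0.0361 + 0.0196 + 0.0400 = 0.1726
B_I = 1 / 0.1726 = 5.7937
Σp_IVᵢ² = 0.04² + 0.02² + 0.02² + 0.25² + 0.17² + 0.50² = 0.0016 + 0.0004 + 0.0004 + 0.0625 + 0.0289 + 0.2500 = 0.3438
B_IV = 1 / 0.3438 = 2.9087
Ranking by B (broadest → narrowest): morphospecies I (5.79) > morphospecies II (3.50) > morphospecies III (3.31) > morphospecies IV (2.91)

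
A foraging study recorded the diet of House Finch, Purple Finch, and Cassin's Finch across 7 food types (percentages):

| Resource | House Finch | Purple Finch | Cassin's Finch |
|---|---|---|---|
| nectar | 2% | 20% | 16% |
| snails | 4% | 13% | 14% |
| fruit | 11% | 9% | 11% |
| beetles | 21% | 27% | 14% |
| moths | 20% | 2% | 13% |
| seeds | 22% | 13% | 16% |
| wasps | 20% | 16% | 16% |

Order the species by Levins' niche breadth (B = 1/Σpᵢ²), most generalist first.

Cassin's Finch > Purple Finch > House Finch

Convert percentages to proportions (divide by 100).
Σp_Housᵢ² = 0.02² + 0.04² + 0.11² + 0.21² + 0.20² + 0.22² + 0.20² = 0.0004 + 0.0016 + 0.0121 + 0.0441 + 0.0400 + 0.0484 + 0.0400 = 0.1866
B_Hous = 1 / 0.1866 = 5.3591
Σp_Purpᵢ² = 0.20² + 0.13² + 0.09² + 0.27² + 0.02² + 0.13² + 0.16² = 0.0400 + 0.0169 + 0.0081 + 0.0729 + 0.0004 + 0.0169 + 0.0256 = 0.1808
B_Purp = 1 / 0.1808 = 5.5310
Σp_Cassᵢ² = 0.16² + 0.14² + 0.11² + 0.14² + 0.13² + 0.16² + 0.16² = 0.0256 + 0.0196 + 0.0121 + 0.0196 + 0.0169 + 0.0256 + 0.0256 = 0.1450
B_Cass = 1 / 0.1450 = 6.8966
Ranking by B (broadest → narrowest): Cassin's Finch (6.90) > Purple Finch (5.53) > House Finch (5.36)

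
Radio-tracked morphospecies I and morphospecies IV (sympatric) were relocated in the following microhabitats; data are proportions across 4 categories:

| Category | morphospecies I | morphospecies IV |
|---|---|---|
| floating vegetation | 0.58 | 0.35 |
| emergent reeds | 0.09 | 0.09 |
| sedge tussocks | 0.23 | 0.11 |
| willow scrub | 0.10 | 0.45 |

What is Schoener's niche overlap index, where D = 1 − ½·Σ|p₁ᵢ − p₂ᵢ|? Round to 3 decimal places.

0.650

Σ|p₁ᵢ − p₂ᵢ| = 0.23 + 0.00 + 0.12 + 0.35 = 0.70
D = 1 − ½ × 0.70 = 1 − 0.350 = 0.65000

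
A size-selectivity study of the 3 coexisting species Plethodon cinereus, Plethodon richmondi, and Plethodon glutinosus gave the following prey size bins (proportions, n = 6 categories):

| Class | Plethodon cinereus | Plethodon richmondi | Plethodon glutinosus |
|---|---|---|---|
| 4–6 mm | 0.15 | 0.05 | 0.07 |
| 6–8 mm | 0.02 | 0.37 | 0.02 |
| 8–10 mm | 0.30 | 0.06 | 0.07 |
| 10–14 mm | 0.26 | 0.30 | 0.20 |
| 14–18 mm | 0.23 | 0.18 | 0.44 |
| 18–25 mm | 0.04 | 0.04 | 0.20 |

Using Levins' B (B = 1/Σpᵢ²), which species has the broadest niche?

Σp_cineᵢ² = 0.15² + 0.02² + 0.30² + 0.26² + 0.23² + 0.04² = 0.0225 + 0.0004 + 0.0900 + 0.0676 + 0.0529 + 0.0016 = 0.2350
B_cine = 1 / 0.2350 = 4.2553
Σp_richᵢ² = 0.05² + 0.37² + 0.06² + 0.30² + 0.18² + 0.04² = 0.0025 + 0.1369 + 0.0036 + 0.0900 + 0.0324 + 0.0016 = 0.2670
B_rich = 1 / 0.2670 = 3.7453
Σp_glutᵢ² = 0.07² + 0.02² + 0.07² + 0.20² + 0.44² + 0.20² = 0.0049 + 0.0004 + 0.0049 + 0.0400 + 0.1936 + 0.0400 = 0.2838
B_glut = 1 / 0.2838 = 3.5236
Highest B → broadest niche (most generalist): Plethodon cinereus (B = 4.26).

Plethodon cinereus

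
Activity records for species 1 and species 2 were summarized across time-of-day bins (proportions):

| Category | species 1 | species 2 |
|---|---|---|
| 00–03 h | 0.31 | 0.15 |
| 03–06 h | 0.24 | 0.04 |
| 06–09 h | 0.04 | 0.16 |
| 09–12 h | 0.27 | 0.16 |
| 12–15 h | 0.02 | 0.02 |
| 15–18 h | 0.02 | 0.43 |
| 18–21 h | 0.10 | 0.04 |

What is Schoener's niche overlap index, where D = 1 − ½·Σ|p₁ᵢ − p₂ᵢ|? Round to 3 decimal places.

Σ|p₁ᵢ − p₂ᵢ| = 0.16 + 0.20 + 0.12 + 0.11 + 0.00 + 0.41 + 0.06 = 1.06
D = 1 − ½ × 1.06 = 1 − 0.530 = 0.47000

0.470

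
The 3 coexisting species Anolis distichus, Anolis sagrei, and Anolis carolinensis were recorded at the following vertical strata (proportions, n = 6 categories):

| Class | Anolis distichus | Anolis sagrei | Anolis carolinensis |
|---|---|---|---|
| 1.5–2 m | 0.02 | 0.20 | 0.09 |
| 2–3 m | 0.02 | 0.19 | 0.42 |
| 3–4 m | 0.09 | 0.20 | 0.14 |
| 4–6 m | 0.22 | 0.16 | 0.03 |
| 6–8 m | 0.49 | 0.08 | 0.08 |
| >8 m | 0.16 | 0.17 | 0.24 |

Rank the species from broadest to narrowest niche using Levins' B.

Σp_distᵢ² = 0.02² + 0.02² + 0.09² + 0.22² + 0.49² + 0.16² = 0.0004 + 0.0004 + 0.0081 + 0.0484 + 0.2401 + 0.0256 = 0.3230
B_dist = 1 / 0.3230 = 3.0960
Σp_sagrᵢ² = 0.20² + 0.19² + 0.20² + 0.16² + 0.08² + 0.17² = 0.0400 + 0.0361 + 0.0400 + 0.0256 + 0.0064 + 0.0289 = 0.1770
B_sagr = 1 / 0.1770 = 5.6497
Σp_caroᵢ² = 0.09² + 0.42² + 0.14² + 0.03² + 0.08² + 0.24² = 0.0081 + 0.1764 + 0.0196 + 0.0009 + 0.0064 + 0.0576 = 0.2690
B_caro = 1 / 0.2690 = 3.7175
Ranking by B (broadest → narrowest): Anolis sagrei (5.65) > Anolis carolinensis (3.72) > Anolis distichus (3.10)

Anolis sagrei > Anolis carolinensis > Anolis distichus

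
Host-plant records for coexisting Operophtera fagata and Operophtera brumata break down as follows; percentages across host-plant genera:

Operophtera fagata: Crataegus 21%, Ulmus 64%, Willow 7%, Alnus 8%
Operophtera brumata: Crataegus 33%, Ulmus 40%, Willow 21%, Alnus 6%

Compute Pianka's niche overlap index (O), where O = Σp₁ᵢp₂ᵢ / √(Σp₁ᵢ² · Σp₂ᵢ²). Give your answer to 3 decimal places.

Convert percentages to proportions (divide by 100).
Σ p₁ᵢp₂ᵢ = 0.0693 + 0.2560 + 0.0147 + 0.0048 = 0.3448
Σp_1ᵢ² = 0.21² + 0.64² + 0.07² + 0.08² = 0.0441 + 0.4096 + 0.0049 + 0.0064 = 0.4650
Σp_2ᵢ² = 0.33² + 0.40² + 0.21² + 0.06² = 0.1089 + 0.1600 + 0.0441 + 0.0036 = 0.3166
O = 0.3448 / √(0.4650 × 0.3166) = 0.3448 / 0.383691 = 0.89864

0.899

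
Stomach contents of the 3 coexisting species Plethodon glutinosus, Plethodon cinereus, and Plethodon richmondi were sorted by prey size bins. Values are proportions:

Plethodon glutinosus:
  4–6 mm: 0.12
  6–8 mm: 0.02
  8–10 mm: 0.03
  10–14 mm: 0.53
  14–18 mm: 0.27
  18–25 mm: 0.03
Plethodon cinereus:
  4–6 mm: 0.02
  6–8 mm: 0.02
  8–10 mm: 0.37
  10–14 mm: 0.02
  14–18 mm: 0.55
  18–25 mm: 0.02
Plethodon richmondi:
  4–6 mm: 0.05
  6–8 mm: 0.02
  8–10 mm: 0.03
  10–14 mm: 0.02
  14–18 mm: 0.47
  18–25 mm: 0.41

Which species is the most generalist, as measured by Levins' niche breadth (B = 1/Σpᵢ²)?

Plethodon glutinosus

Σp_glutᵢ² = 0.12² + 0.02² + 0.03² + 0.53² + 0.27² + 0.03² = 0.0144 + 0.0004 + 0.0009 + 0.2809 + 0.0729 + 0.0009 = 0.3704
B_glut = 1 / 0.3704 = 2.6998
Σp_cineᵢ² = 0.02² + 0.02² + 0.37² + 0.02² + 0.55² + 0.02² = 0.0004 + 0.0004 + 0.1369 + 0.0004 + 0.3025 + 0.0004 = 0.4410
B_cine = 1 / 0.4410 = 2.2676
Σp_richᵢ² = 0.05² + 0.02² + 0.03² + 0.02² + 0.47² + 0.41² = 0.0025 + 0.0004 + 0.0009 + 0.0004 + 0.2209 + 0.1681 = 0.3932
B_rich = 1 / 0.3932 = 2.5432
Highest B → broadest niche (most generalist): Plethodon glutinosus (B = 2.70).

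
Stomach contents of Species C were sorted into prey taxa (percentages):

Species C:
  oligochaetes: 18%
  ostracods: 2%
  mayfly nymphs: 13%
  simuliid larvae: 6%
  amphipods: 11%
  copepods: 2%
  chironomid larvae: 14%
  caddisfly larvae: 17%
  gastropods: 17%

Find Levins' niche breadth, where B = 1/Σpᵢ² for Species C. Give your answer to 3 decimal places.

6.983

Convert percentages to proportions (divide by 100).
Σpᵢ² = 0.18² + 0.02² + 0.13² + 0.06² + 0.11² + 0.02² + 0.14² + 0.17² + 0.17² = 0.0324 + 0.0004 + 0.0169 + 0.0036 + 0.0121 + 0.0004 + 0.0196 + 0.0289 + 0.0289 = 0.1432
B = 1 / 0.1432 = 6.98324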